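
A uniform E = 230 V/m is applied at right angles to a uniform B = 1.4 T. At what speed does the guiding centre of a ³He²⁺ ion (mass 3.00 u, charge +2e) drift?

v_d ≈ 160 m/s

The E×B drift speed is v_d = E/B.
v_d = 230/1.4 = 160 m/s.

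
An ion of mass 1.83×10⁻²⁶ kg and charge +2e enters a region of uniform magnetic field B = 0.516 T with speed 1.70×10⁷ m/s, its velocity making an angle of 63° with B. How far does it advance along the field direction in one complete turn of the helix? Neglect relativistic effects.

v∥ = v cosθ = 1.70×10⁷·cos63° ≈ 7.718×10⁶ m/s.
T = 2πm/(|q|B) = 2π(1.83×10⁻²⁶)/((3.204×10⁻¹⁹)(0.516)) ≈ 6.955×10⁻⁷ s.
pitch = v∥ T = (7.718×10⁶)(6.955×10⁻⁷) ≈ 5.37 m.

p ≈ 5.37 m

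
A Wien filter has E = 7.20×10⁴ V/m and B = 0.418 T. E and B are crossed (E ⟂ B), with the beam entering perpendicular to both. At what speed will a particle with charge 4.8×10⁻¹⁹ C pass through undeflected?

v = 1.72×10⁵ m/s

Zero net Lorentz force requires |qE| = |q v×B|, i.e. E = vB.
v = E/B = 7.20×10⁴/0.418 = 1.72×10⁵ m/s.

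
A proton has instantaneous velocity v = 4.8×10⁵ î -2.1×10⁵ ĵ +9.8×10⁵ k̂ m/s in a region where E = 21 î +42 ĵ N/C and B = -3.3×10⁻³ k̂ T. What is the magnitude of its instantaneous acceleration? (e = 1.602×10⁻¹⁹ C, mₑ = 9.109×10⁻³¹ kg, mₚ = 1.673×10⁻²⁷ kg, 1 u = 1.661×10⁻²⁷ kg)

|a| ≈ 1.70×10¹¹ m/s²

v×B = (693, 1580, 0) N/C.
E + v×B = (714, 1630, 0) N/C.
F = q(E + v×B) = (1.602×10⁻¹⁹ C)·(714, 1630, 0) = (1.14×10⁻¹⁶, 2.60×10⁻¹⁶, 0) N.
|a| = |F|/m = 2.845×10⁻¹⁶/1.673×10⁻²⁷ ≈ 1.70×10¹¹ m/s².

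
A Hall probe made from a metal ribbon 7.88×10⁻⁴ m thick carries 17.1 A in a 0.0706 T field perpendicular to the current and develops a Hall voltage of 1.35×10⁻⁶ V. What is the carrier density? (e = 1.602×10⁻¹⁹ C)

From V_H = IB/(n e t), n = IB/(V_H e t).
n = (17.1)(0.0706)/((1.35×10⁻⁶)(1.602×10⁻¹⁹)(7.88×10⁻⁴)) ≈ 7.08×10²⁷ m⁻³.

n ≈ 7.08×10²⁷ m⁻³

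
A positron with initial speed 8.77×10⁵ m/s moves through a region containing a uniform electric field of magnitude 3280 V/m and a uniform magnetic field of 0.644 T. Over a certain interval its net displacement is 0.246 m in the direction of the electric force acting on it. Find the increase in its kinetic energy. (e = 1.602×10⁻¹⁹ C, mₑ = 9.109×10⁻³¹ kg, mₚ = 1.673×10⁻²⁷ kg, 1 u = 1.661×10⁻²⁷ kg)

ΔKE ≈ 1.29×10⁻¹⁶ J

The magnetic force is always ⟂ v and does no work; only the electric force changes KE.
ΔKE = F_E · d = |q|E d = (1.602×10⁻¹⁹)(3280)(0.246) ≈ 1.29×10⁻¹⁶ J.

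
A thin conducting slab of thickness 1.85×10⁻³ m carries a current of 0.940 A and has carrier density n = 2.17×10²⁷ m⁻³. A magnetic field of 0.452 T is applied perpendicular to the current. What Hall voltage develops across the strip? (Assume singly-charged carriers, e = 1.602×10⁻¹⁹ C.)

V_H = IB/(n e t).
V_H = (0.940)(0.452)/((2.17×10²⁷)(1.602×10⁻¹⁹)(1.85×10⁻³)) ≈ 6.61×10⁻⁷ V.

V_H ≈ 6.61×10⁻⁷ V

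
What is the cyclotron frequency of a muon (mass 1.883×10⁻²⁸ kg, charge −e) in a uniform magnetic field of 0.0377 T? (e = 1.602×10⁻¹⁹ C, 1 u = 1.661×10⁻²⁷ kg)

f ≈ 5.10×10⁶ Hz

f = |q|B/(2πm).
f = (1.602×10⁻¹⁹)(0.0377)/(2π·1.883×10⁻²⁸) ≈ 5.10×10⁶ Hz.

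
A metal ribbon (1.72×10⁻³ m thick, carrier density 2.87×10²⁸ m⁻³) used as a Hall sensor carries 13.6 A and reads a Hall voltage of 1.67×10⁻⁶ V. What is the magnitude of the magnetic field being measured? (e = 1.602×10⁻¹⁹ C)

From V_H = IB/(n e t), B = V_H n e t / I.
B = (1.67×10⁻⁶)(2.87×10²⁸)(1.602×10⁻¹⁹)(1.72×10⁻³)/13.6 ≈ 0.971 T.

B ≈ 0.971 T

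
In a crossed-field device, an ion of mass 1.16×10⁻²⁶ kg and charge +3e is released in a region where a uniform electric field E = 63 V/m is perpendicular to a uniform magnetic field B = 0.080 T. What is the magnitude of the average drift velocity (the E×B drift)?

v_d ≈ 790 m/s

The steady drift has the magnetic force balancing the electric force, so v_d = E/B.
v_d = 63/0.080 = 790 m/s.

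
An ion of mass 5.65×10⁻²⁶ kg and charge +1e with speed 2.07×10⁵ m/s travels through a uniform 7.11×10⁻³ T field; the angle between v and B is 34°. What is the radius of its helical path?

r ≈ 5.74 m

v⊥ = v sinθ = 2.07×10⁵·sin34° ≈ 1.158×10⁵ m/s.
r = m v⊥/(|q|B) = (5.65×10⁻²⁶)(1.158×10⁵)/((1.602×10⁻¹⁹)(7.11×10⁻³)) ≈ 5.74 m.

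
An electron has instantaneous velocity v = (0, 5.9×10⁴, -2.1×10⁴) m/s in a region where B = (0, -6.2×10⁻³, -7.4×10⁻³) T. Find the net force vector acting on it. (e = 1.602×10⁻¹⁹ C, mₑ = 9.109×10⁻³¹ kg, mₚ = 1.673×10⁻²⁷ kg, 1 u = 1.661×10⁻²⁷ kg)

v×B = (-567, 0, 0) N/C.
F = q v×B = (−1.602×10⁻¹⁹ C)·(-567, 0, 0) = (9.08×10⁻¹⁷, 0, 0) N.

F ≈ (9.08×10⁻¹⁷, 0, 0) N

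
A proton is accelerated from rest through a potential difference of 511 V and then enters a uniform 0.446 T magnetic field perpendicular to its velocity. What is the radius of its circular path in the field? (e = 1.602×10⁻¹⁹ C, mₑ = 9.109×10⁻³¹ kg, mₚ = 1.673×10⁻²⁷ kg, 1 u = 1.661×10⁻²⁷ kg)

Acceleration: |q|V = ½mv² ⇒ v = √(2|q|V/m) = √(2·1.602×10⁻¹⁹·511/1.673×10⁻²⁷) ≈ 3.128×10⁵ m/s.
In the field: r = mv/(|q|B) = (1.673×10⁻²⁷)(3.128×10⁵)/((1.602×10⁻¹⁹)(0.446)) ≈ 7.32×10⁻³ m.

r ≈ 7.32×10⁻³ m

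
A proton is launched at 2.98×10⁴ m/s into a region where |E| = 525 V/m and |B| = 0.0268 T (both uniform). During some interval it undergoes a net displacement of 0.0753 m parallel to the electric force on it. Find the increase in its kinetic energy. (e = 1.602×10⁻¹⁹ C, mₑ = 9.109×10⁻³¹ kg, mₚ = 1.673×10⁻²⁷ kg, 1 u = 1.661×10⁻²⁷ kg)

ΔKE ≈ 6.33×10⁻¹⁸ J

The magnetic force is always ⟂ v and does no work; only the electric force changes KE.
ΔKE = F_E · d = |q|E d = (1.602×10⁻¹⁹)(525)(0.0753) ≈ 6.33×10⁻¹⁸ J.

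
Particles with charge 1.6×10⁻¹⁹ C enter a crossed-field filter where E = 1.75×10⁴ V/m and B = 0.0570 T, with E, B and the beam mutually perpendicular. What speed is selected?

v = 3.07×10⁵ m/s

Zero net Lorentz force requires |qE| = |q v×B|, i.e. E = vB.
v = E/B = 1.75×10⁴/0.0570 = 3.07×10⁵ m/s.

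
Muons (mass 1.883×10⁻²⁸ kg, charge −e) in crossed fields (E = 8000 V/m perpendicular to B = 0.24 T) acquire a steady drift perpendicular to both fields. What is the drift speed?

The E×B drift speed is v_d = E/B.
v_d = 8000/0.24 = 3.3×10⁴ m/s.

v_d ≈ 3.3×10⁴ m/s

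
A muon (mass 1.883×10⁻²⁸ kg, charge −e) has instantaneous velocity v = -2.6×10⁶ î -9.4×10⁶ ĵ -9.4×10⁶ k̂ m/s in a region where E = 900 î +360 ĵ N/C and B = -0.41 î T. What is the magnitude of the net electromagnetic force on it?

|F| ≈ 8.73×10⁻¹³ N

v×B = (0, 3.85×10⁶, -3.85×10⁶) N/C.
E + v×B = (900, 3.85×10⁶, -3.85×10⁶) N/C.
F = q(E + v×B) = (−1.602×10⁻¹⁹ C)·(900, 3.85×10⁶, -3.85×10⁶) = (-1.44×10⁻¹⁶, -6.17×10⁻¹³, 6.17×10⁻¹³) N.
|F| = 8.73×10⁻¹³ N.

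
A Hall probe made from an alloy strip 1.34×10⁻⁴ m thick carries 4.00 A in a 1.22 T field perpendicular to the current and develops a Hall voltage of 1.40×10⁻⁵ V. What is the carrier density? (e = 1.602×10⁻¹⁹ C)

From V_H = IB/(n e t), n = IB/(V_H e t).
n = (4.00)(1.22)/((1.40×10⁻⁵)(1.602×10⁻¹⁹)(1.34×10⁻⁴)) ≈ 1.62×10²⁸ m⁻³.

n ≈ 1.62×10²⁸ m⁻³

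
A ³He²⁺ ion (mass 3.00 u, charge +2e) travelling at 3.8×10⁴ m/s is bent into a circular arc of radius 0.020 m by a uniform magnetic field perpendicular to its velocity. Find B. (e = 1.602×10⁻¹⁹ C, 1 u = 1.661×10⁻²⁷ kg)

B ≈ 0.030 T

From |q|vB = mv²/r, B = mv/(|q|r).
B = (4.983×10⁻²⁷)(3.8×10⁴)/((3.204×10⁻¹⁹)(0.020)) ≈ 0.030 T.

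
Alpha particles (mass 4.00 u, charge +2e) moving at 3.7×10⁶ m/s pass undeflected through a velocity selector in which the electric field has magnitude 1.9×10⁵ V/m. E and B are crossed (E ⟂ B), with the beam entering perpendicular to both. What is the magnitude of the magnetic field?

Balance of forces in the selector: qE = qvB ⇒ B = E/v.
B = 1.9×10⁵/3.7×10⁶ = 0.051 T.

B = 0.051 T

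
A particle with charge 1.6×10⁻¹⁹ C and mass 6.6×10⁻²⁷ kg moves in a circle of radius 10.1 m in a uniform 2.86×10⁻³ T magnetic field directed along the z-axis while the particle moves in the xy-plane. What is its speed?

From |q|vB = mv²/r, v = |q|Br/m.
v = (1.6×10⁻¹⁹)(2.86×10⁻³)(10.1)/6.6×10⁻²⁷ ≈ 7.00×10⁵ m/s.

v ≈ 7.00×10⁵ m/s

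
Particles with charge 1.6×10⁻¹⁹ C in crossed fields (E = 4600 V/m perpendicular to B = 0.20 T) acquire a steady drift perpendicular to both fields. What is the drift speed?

The steady drift has the magnetic force balancing the electric force, so v_d = E/B.
v_d = 4600/0.20 = 2.3×10⁴ m/s.

v_d ≈ 2.3×10⁴ m/s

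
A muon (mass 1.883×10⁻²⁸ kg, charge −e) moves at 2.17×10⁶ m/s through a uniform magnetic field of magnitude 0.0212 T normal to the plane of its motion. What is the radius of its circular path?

r ≈ 0.120 m

The magnetic force provides the centripetal force: |q|vB = mv²/r.
r = mv/(|q|B) = (1.883×10⁻²⁸)(2.17×10⁶)/((1.602×10⁻¹⁹)(0.0212)) ≈ 0.120 m.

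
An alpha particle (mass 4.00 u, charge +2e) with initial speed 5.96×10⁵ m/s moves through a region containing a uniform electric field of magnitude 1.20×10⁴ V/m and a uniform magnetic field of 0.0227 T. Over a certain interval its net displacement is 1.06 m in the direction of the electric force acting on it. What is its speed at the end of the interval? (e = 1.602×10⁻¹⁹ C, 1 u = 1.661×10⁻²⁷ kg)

v_f ≈ 1.26×10⁶ m/s

B does no work; ΔKE = |q|E d.
½mv_f² = ½mv₀² + |q|Ed = ½(6.644×10⁻²⁷)(5.96×10⁵)² + (3.204×10⁻¹⁹)(1.20×10⁴)(1.06) ≈ 1.180×10⁻¹⁵ J + 4.075×10⁻¹⁵ J ≈ 5.256×10⁻¹⁵ J.
v_f = √(2·5.256×10⁻¹⁵/6.644×10⁻²⁷) ≈ 1.26×10⁶ m/s.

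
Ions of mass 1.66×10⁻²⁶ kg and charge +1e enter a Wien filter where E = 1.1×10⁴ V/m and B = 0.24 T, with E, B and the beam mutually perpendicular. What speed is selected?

For undeflected motion the electric and magnetic forces balance: qE = qvB.
v = E/B = 1.1×10⁴/0.24 = 4.6×10⁴ m/s.

v = 4.6×10⁴ m/s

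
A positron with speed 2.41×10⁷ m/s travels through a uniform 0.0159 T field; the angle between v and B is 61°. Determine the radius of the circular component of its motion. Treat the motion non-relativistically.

r ≈ 7.54×10⁻³ m

v⊥ = v sinθ = 2.41×10⁷·sin61° ≈ 2.108×10⁷ m/s.
r = m v⊥/(|q|B) = (9.109×10⁻³¹)(2.108×10⁷)/((1.602×10⁻¹⁹)(0.0159)) ≈ 7.54×10⁻³ m.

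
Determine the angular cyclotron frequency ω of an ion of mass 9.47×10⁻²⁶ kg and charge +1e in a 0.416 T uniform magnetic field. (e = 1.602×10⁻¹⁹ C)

ω ≈ 7.04×10⁵ rad/s

ω = |q|B/m.
ω = (1.602×10⁻¹⁹)(0.416)/9.47×10⁻²⁶ ≈ 7.04×10⁵ rad/s.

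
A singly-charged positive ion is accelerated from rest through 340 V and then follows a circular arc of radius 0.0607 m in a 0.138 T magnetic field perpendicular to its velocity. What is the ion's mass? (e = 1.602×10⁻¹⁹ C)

Combine |q|V = ½mv² and r = mv/(|q|B): eliminate v to get m = qB²r²/(2V).
m = (1.602×10⁻¹⁹)(0.138)²(0.0607)²/(2·340) ≈ 1.65×10⁻²⁶ kg.

m ≈ 1.65×10⁻²⁶ kg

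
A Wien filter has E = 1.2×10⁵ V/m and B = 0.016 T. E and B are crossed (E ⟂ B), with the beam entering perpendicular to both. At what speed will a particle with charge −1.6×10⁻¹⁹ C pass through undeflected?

Zero net Lorentz force requires |qE| = |q v×B|, i.e. E = vB.
v = E/B = 1.2×10⁵/0.016 = 7.5×10⁶ m/s.

v = 7.5×10⁶ m/s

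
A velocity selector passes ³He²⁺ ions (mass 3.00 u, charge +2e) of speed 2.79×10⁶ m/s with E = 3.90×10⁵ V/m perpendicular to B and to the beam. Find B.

Balance of forces in the selector: qE = qvB ⇒ B = E/v.
B = 3.90×10⁵/2.79×10⁶ = 0.140 T.

B = 0.140 T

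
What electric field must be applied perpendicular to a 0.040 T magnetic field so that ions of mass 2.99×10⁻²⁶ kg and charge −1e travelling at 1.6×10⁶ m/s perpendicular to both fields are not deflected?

E = 6.4×10⁴ V/m

For straight-line motion qE = qvB, so E = vB.
E = 1.6×10⁶ × 0.040 = 6.4×10⁴ V/m.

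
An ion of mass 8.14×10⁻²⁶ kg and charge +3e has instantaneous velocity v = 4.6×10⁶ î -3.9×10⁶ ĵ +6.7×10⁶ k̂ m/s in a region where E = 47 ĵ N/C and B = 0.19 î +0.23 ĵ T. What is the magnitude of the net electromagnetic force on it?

v×B = (-1.54×10⁶, 1.27×10⁶, 1.80×10⁶) N/C.
E + v×B = (-1.54×10⁶, 1.27×10⁶, 1.80×10⁶) N/C.
F = q(E + v×B) = (4.806×10⁻¹⁹ C)·(-1.54×10⁶, 1.27×10⁶, 1.80×10⁶) = (-7.41×10⁻¹³, 6.12×10⁻¹³, 8.65×10⁻¹³) N.
|F| = 1.29×10⁻¹² N.

|F| ≈ 1.29×10⁻¹² N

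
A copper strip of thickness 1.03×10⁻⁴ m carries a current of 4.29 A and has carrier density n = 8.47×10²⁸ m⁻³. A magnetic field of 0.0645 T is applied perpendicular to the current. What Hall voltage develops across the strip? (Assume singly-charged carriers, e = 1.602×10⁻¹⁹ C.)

V_H ≈ 1.98×10⁻⁷ V

V_H = IB/(n e t).
V_H = (4.29)(0.0645)/((8.47×10²⁸)(1.602×10⁻¹⁹)(1.03×10⁻⁴)) ≈ 1.98×10⁻⁷ V.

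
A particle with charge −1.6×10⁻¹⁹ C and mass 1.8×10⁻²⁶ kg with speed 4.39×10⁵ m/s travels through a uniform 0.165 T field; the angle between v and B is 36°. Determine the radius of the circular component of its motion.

v⊥ = v sinθ = 4.39×10⁵·sin36° ≈ 2.580×10⁵ m/s.
r = m v⊥/(|q|B) = (1.8×10⁻²⁶)(2.580×10⁵)/((1.6×10⁻¹⁹)(0.165)) ≈ 0.176 m.

r ≈ 0.176 m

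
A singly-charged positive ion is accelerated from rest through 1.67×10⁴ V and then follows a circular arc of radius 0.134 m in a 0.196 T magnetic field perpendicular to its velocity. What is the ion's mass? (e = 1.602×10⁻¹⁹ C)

Combine |q|V = ½mv² and r = mv/(|q|B): eliminate v to get m = qB²r²/(2V).
m = (1.602×10⁻¹⁹)(0.196)²(0.134)²/(2·1.67×10⁴) ≈ 3.31×10⁻²⁷ kg.

m ≈ 3.31×10⁻²⁷ kg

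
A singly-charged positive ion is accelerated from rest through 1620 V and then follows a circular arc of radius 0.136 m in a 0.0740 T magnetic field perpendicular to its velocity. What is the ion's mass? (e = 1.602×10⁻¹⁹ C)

Combine |q|V = ½mv² and r = mv/(|q|B): eliminate v to get m = qB²r²/(2V).
m = (1.602×10⁻¹⁹)(0.0740)²(0.136)²/(2·1620) ≈ 5.01×10⁻²⁷ kg.

m ≈ 5.01×10⁻²⁷ kg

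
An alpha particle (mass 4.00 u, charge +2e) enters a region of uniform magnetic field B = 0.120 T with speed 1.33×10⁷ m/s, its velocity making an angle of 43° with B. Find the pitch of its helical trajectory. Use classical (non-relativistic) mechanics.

v∥ = v cosθ = 1.33×10⁷·cos43° ≈ 9.727×10⁶ m/s.
T = 2πm/(|q|B) = 2π(6.644×10⁻²⁷)/((3.204×10⁻¹⁹)(0.120)) ≈ 1.086×10⁻⁶ s.
pitch = v∥ T = (9.727×10⁶)(1.086×10⁻⁶) ≈ 10.6 m.

p ≈ 10.6 m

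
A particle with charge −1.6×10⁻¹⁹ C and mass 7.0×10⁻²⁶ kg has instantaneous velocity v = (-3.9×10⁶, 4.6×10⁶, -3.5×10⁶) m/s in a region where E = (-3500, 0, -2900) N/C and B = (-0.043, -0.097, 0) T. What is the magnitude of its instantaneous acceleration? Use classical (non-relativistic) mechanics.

v×B = (-3.40×10⁵, 1.50×10⁵, 5.76×10⁵) N/C.
E + v×B = (-3.43×10⁵, 1.50×10⁵, 5.73×10⁵) N/C.
F = q(E + v×B) = (−1.6×10⁻¹⁹ C)·(-3.43×10⁵, 1.50×10⁵, 5.73×10⁵) = (5.49×10⁻¹⁴, -2.41×10⁻¹⁴, -9.17×10⁻¹⁴) N.
|a| = |F|/m = 1.096×10⁻¹³/7.0×10⁻²⁶ ≈ 1.57×10¹² m/s².

|a| ≈ 1.57×10¹² m/s²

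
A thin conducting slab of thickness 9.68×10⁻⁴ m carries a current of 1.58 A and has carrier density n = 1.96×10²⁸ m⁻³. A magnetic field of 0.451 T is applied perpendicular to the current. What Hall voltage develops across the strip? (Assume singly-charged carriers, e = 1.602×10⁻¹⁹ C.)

V_H = IB/(n e t).
V_H = (1.58)(0.451)/((1.96×10²⁸)(1.602×10⁻¹⁹)(9.68×10⁻⁴)) ≈ 2.34×10⁻⁷ V.

V_H ≈ 2.34×10⁻⁷ V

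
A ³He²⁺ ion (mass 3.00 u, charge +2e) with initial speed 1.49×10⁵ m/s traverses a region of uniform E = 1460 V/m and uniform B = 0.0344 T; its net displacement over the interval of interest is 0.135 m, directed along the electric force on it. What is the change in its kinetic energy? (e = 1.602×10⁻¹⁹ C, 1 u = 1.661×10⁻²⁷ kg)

ΔKE ≈ 6.32×10⁻¹⁷ J

The magnetic force is always ⟂ v and does no work; only the electric force changes KE.
ΔKE = F_E · d = |q|E d = (3.204×10⁻¹⁹)(1460)(0.135) ≈ 6.32×10⁻¹⁷ J.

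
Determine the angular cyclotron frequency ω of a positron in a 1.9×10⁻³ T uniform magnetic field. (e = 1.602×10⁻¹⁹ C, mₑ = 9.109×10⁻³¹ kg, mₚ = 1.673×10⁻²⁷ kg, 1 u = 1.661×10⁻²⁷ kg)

ω = |q|B/m.
ω = (1.602×10⁻¹⁹)(1.9×10⁻³)/9.109×10⁻³¹ ≈ 3.3×10⁸ rad/s.

ω ≈ 3.3×10⁸ rad/s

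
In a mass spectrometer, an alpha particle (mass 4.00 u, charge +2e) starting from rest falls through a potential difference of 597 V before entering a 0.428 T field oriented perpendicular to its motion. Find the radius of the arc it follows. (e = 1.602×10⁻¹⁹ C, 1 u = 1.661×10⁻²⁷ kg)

Acceleration: |q|V = ½mv² ⇒ v = √(2|q|V/m) = √(2·3.204×10⁻¹⁹·597/6.644×10⁻²⁷) ≈ 2.400×10⁵ m/s.
In the field: r = mv/(|q|B) = (6.644×10⁻²⁷)(2.400×10⁵)/((3.204×10⁻¹⁹)(0.428)) ≈ 0.0116 m.

r ≈ 0.0116 m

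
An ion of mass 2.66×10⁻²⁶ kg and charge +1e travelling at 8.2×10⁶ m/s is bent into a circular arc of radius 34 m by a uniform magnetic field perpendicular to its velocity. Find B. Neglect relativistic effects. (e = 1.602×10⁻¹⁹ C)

From |q|vB = mv²/r, B = mv/(|q|r).
B = (2.66×10⁻²⁶)(8.2×10⁶)/((1.602×10⁻¹⁹)(34)) ≈ 0.040 T.

B ≈ 0.040 T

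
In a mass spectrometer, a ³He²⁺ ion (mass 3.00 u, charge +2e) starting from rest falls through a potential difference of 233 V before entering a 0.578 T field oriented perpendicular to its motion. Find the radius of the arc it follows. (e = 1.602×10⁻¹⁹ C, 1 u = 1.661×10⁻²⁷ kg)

r ≈ 4.66×10⁻³ m

Acceleration: |q|V = ½mv² ⇒ v = √(2|q|V/m) = √(2·3.204×10⁻¹⁹·233/4.983×10⁻²⁷) ≈ 1.731×10⁵ m/s.
In the field: r = mv/(|q|B) = (4.983×10⁻²⁷)(1.731×10⁵)/((3.204×10⁻¹⁹)(0.578)) ≈ 4.66×10⁻³ m.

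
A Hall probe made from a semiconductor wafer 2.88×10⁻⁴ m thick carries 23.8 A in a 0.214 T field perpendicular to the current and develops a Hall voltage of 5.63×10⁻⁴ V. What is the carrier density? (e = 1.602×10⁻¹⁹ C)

n ≈ 1.96×10²⁶ m⁻³

From V_H = IB/(n e t), n = IB/(V_H e t).
n = (23.8)(0.214)/((5.63×10⁻⁴)(1.602×10⁻¹⁹)(2.88×10⁻⁴)) ≈ 1.96×10²⁶ m⁻³.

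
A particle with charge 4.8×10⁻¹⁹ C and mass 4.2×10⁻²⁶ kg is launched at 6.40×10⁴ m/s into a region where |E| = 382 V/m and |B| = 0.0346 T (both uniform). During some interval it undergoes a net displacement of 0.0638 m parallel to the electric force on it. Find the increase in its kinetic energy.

ΔKE ≈ 1.17×10⁻¹⁷ J

The magnetic force is always ⟂ v and does no work; only the electric force changes KE.
ΔKE = F_E · d = |q|E d = (4.8×10⁻¹⁹)(382)(0.0638) ≈ 1.17×10⁻¹⁷ J.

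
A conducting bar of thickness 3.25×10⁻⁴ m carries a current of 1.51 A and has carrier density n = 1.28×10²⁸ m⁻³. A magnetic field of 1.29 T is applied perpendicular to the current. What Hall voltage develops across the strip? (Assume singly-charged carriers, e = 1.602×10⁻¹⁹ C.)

V_H = IB/(n e t).
V_H = (1.51)(1.29)/((1.28×10²⁸)(1.602×10⁻¹⁹)(3.25×10⁻⁴)) ≈ 2.92×10⁻⁶ V.

V_H ≈ 2.92×10⁻⁶ V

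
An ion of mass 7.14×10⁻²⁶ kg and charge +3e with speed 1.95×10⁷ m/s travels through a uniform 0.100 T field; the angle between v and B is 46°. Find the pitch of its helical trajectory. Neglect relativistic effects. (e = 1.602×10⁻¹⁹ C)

p ≈ 126 m

v∥ = v cosθ = 1.95×10⁷·cos46° ≈ 1.355×10⁷ m/s.
T = 2πm/(|q|B) = 2π(7.14×10⁻²⁶)/((4.806×10⁻¹⁹)(0.100)) ≈ 9.335×10⁻⁶ s.
pitch = v∥ T = (1.355×10⁷)(9.335×10⁻⁶) ≈ 126 m.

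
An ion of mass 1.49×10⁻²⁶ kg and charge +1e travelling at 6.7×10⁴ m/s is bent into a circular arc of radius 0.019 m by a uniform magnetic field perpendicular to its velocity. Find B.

From |q|vB = mv²/r, B = mv/(|q|r).
B = (1.49×10⁻²⁶)(6.7×10⁴)/((1.602×10⁻¹⁹)(0.019)) ≈ 0.33 T.

B ≈ 0.33 T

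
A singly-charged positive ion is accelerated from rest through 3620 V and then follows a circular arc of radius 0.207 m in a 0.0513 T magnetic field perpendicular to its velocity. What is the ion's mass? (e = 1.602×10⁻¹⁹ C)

m ≈ 2.50×10⁻²⁷ kg

Combine |q|V = ½mv² and r = mv/(|q|B): eliminate v to get m = qB²r²/(2V).
m = (1.602×10⁻¹⁹)(0.0513)²(0.207)²/(2·3620) ≈ 2.50×10⁻²⁷ kg.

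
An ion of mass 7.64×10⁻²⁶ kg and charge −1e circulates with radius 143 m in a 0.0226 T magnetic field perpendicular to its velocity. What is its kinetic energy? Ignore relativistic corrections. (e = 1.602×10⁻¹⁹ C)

v = |q|Br/m, then KE = ½mv² = (qBr)²/(2m).
v = (1.602×10⁻¹⁹)(0.0226)(143)/7.64×10⁻²⁶ ≈ 6.777×10⁶ m/s.
KE = ½(7.64×10⁻²⁶)(6.777×10⁶)² ≈ 1.75×10⁻¹² J = 1.10×10⁷ eV.

KE ≈ 1.10×10⁷ eV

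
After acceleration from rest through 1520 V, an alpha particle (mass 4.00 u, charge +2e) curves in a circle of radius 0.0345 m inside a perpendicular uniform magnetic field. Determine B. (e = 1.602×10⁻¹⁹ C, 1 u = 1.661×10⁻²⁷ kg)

v = √(2|q|V/m) = √(2·3.204×10⁻¹⁹·1520/6.644×10⁻²⁷) ≈ 3.829×10⁵ m/s.
B = mv/(|q|r) = (6.644×10⁻²⁷)(3.829×10⁵)/((3.204×10⁻¹⁹)(0.0345)) ≈ 0.230 T.

B ≈ 0.230 T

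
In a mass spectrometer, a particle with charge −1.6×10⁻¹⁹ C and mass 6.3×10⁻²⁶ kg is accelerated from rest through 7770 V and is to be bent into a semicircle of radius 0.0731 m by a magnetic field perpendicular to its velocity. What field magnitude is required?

v = √(2|q|V/m) = √(2·1.6×10⁻¹⁹·7770/6.3×10⁻²⁶) ≈ 1.987×10⁵ m/s.
B = mv/(|q|r) = (6.3×10⁻²⁶)(1.987×10⁵)/((1.6×10⁻¹⁹)(0.0731)) ≈ 1.07 T.

B ≈ 1.07 T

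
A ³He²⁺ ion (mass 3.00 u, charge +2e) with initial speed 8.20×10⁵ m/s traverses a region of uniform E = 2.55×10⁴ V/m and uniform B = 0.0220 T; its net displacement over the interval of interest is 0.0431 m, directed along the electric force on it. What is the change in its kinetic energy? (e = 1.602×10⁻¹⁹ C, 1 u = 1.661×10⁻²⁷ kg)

ΔKE ≈ 3.52×10⁻¹⁶ J

The magnetic force is always ⟂ v and does no work; only the electric force changes KE.
ΔKE = F_E · d = |q|E d = (3.204×10⁻¹⁹)(2.55×10⁴)(0.0431) ≈ 3.52×10⁻¹⁶ J.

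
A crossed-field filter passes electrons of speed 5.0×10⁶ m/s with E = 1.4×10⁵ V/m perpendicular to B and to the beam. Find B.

Balance of forces in the selector: qE = qvB ⇒ B = E/v.
B = 1.4×10⁵/5.0×10⁶ = 0.028 T.

B = 0.028 T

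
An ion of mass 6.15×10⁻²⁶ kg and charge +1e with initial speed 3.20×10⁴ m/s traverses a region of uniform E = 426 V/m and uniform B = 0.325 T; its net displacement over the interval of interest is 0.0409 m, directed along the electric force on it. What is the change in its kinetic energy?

The magnetic force is always ⟂ v and does no work; only the electric force changes KE.
ΔKE = F_E · d = |q|E d = (1.602×10⁻¹⁹)(426)(0.0409) ≈ 2.79×10⁻¹⁸ J.

ΔKE ≈ 2.79×10⁻¹⁸ J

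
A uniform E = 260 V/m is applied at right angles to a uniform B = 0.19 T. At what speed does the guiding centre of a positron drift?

v_d ≈ 1400 m/s

The steady drift has the magnetic force balancing the electric force, so v_d = E/B.
v_d = 260/0.19 = 1400 m/s.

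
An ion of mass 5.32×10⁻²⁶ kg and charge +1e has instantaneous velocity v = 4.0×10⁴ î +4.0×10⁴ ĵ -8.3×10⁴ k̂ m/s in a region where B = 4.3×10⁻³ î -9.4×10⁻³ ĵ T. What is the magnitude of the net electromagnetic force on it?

|F| ≈ 1.63×10⁻¹⁶ N

v×B = (-780, -357, -548) N/C.
F = q v×B = (1.602×10⁻¹⁹ C)·(-780, -357, -548) = (-1.25×10⁻¹⁶, -5.72×10⁻¹⁷, -8.78×10⁻¹⁷) N.
|F| = 1.63×10⁻¹⁶ N.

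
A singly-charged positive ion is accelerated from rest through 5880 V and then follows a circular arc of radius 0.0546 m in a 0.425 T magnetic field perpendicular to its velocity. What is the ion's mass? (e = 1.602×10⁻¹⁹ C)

Combine |q|V = ½mv² and r = mv/(|q|B): eliminate v to get m = qB²r²/(2V).
m = (1.602×10⁻¹⁹)(0.425)²(0.0546)²/(2·5880) ≈ 7.34×10⁻²⁷ kg.

m ≈ 7.34×10⁻²⁷ kg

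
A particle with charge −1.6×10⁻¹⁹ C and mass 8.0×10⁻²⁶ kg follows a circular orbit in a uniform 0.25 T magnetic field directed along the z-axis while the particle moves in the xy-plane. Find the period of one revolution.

T ≈ 1.3×10⁻⁵ s

The cyclotron period depends only on m, q, B: T = 2πm/(|q|B).
T = 2π(8.0×10⁻²⁶)/((1.6×10⁻¹⁹)(0.25)) ≈ 1.3×10⁻⁵ s.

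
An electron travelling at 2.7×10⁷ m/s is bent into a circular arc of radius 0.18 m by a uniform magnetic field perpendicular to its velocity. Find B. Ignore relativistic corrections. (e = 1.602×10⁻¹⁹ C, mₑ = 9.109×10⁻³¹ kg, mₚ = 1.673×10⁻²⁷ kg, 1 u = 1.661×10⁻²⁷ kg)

B ≈ 8.5×10⁻⁴ T

From |q|vB = mv²/r, B = mv/(|q|r).
B = (9.109×10⁻³¹)(2.7×10⁷)/((1.602×10⁻¹⁹)(0.18)) ≈ 8.5×10⁻⁴ T.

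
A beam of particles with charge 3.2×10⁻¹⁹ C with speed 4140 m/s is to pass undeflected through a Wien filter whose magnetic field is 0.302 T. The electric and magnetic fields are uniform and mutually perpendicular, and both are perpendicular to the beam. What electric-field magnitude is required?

E = 1250 V/m

For straight-line motion qE = qvB, so E = vB.
E = 4140 × 0.302 = 1250 V/m.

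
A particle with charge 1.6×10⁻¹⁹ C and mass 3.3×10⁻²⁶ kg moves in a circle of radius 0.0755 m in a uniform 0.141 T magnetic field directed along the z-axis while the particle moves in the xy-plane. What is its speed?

v ≈ 5.16×10⁴ m/s

From |q|vB = mv²/r, v = |q|Br/m.
v = (1.6×10⁻¹⁹)(0.141)(0.0755)/3.3×10⁻²⁶ ≈ 5.16×10⁴ m/s.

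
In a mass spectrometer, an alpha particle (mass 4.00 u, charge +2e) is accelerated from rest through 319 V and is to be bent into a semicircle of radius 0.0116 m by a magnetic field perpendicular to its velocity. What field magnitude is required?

v = √(2|q|V/m) = √(2·3.204×10⁻¹⁹·319/6.644×10⁻²⁷) ≈ 1.754×10⁵ m/s.
B = mv/(|q|r) = (6.644×10⁻²⁷)(1.754×10⁵)/((3.204×10⁻¹⁹)(0.0116)) ≈ 0.314 T.

B ≈ 0.314 T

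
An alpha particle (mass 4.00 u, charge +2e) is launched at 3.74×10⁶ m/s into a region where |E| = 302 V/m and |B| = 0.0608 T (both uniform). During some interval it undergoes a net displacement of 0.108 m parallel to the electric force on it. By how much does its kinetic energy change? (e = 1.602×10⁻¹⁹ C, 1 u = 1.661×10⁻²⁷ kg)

ΔKE ≈ 1.05×10⁻¹⁷ J

The magnetic force is always ⟂ v and does no work; only the electric force changes KE.
ΔKE = F_E · d = |q|E d = (3.204×10⁻¹⁹)(302)(0.108) ≈ 1.05×10⁻¹⁷ J.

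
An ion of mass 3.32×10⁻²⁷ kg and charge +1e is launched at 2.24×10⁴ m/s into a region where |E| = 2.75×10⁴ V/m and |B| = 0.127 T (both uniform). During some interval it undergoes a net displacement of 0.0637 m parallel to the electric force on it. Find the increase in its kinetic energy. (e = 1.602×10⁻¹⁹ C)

ΔKE ≈ 2.81×10⁻¹⁶ J

The magnetic force is always ⟂ v and does no work; only the electric force changes KE.
ΔKE = F_E · d = |q|E d = (1.602×10⁻¹⁹)(2.75×10⁴)(0.0637) ≈ 2.81×10⁻¹⁶ J.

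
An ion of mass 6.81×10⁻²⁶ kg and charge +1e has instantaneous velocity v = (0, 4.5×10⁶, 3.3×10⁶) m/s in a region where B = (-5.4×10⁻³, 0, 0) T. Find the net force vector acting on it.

v×B = (0, -1.78×10⁴, 2.43×10⁴) N/C.
F = q v×B = (1.602×10⁻¹⁹ C)·(0, -1.78×10⁴, 2.43×10⁴) = (0, -2.85×10⁻¹⁵, 3.89×10⁻¹⁵) N.

F ≈ (0, -2.85×10⁻¹⁵, 3.89×10⁻¹⁵) N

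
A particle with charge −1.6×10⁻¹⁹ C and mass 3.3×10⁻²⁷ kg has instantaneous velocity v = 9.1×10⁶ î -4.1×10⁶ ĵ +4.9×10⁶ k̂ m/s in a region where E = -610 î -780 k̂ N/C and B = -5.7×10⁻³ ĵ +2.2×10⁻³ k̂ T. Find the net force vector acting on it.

v×B = (1.89×10⁴, -2.00×10⁴, -5.19×10⁴) N/C.
E + v×B = (1.83×10⁴, -2.00×10⁴, -5.26×10⁴) N/C.
F = q(E + v×B) = (−1.6×10⁻¹⁹ C)·(1.83×10⁴, -2.00×10⁴, -5.26×10⁴) = (-2.93×10⁻¹⁵, 3.20×10⁻¹⁵, 8.42×10⁻¹⁵) N.

F ≈ (-2.93×10⁻¹⁵, 3.20×10⁻¹⁵, 8.42×10⁻¹⁵) N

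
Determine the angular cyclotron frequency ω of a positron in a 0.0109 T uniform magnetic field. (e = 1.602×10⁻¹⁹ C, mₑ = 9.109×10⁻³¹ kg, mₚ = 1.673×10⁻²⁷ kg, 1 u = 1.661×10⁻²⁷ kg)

ω = |q|B/m.
ω = (1.602×10⁻¹⁹)(0.0109)/9.109×10⁻³¹ ≈ 1.92×10⁹ rad/s.

ω ≈ 1.92×10⁹ rad/s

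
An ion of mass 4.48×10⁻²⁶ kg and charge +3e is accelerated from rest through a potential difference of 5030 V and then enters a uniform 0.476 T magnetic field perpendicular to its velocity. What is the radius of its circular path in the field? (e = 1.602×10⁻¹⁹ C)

r ≈ 0.0643 m

Acceleration: |q|V = ½mv² ⇒ v = √(2|q|V/m) = √(2·4.806×10⁻¹⁹·5030/4.48×10⁻²⁶) ≈ 3.285×10⁵ m/s.
In the field: r = mv/(|q|B) = (4.48×10⁻²⁶)(3.285×10⁵)/((4.806×10⁻¹⁹)(0.476)) ≈ 0.0643 m.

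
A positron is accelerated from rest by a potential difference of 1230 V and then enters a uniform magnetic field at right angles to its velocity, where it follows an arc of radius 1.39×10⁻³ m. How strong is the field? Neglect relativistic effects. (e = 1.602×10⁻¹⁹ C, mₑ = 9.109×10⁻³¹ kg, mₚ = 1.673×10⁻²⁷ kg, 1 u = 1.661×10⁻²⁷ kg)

v = √(2|q|V/m) = √(2·1.602×10⁻¹⁹·1230/9.109×10⁻³¹) ≈ 2.080×10⁷ m/s.
B = mv/(|q|r) = (9.109×10⁻³¹)(2.080×10⁷)/((1.602×10⁻¹⁹)(1.39×10⁻³)) ≈ 0.0851 T.

B ≈ 0.0851 T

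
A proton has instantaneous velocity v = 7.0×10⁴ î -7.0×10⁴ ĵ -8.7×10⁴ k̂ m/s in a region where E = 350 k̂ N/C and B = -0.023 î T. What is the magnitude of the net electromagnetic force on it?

|F| ≈ 3.79×10⁻¹⁶ N

v×B = (0, 2000, -1610) N/C.
E + v×B = (0, 2000, -1260) N/C.
F = q(E + v×B) = (1.602×10⁻¹⁹ C)·(0, 2000, -1260) = (0, 3.21×10⁻¹⁶, -2.02×10⁻¹⁶) N.
|F| = 3.79×10⁻¹⁶ N.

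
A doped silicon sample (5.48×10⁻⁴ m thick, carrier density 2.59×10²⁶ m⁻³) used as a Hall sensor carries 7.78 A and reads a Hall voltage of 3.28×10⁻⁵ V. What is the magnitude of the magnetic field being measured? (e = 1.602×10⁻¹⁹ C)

From V_H = IB/(n e t), B = V_H n e t / I.
B = (3.28×10⁻⁵)(2.59×10²⁶)(1.602×10⁻¹⁹)(5.48×10⁻⁴)/7.78 ≈ 0.0959 T.

B ≈ 0.0959 T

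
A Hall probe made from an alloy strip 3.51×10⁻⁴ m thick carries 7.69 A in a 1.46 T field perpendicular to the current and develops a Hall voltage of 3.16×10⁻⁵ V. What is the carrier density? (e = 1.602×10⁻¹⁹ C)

From V_H = IB/(n e t), n = IB/(V_H e t).
n = (7.69)(1.46)/((3.16×10⁻⁵)(1.602×10⁻¹⁹)(3.51×10⁻⁴)) ≈ 6.32×10²⁷ m⁻³.

n ≈ 6.32×10²⁷ m⁻³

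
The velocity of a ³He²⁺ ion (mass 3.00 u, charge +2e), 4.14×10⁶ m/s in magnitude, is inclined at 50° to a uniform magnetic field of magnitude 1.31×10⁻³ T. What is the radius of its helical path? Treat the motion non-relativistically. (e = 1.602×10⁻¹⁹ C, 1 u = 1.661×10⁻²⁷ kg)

r ≈ 37.7 m

v⊥ = v sinθ = 4.14×10⁶·sin50° ≈ 3.171×10⁶ m/s.
r = m v⊥/(|q|B) = (4.983×10⁻²⁷)(3.171×10⁶)/((3.204×10⁻¹⁹)(1.31×10⁻³)) ≈ 37.7 m.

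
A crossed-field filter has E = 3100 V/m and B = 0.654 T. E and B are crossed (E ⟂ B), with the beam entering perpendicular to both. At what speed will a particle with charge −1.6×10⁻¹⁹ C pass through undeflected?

v = 4740 m/s

Straight-line motion ⇒ electric and magnetic forces cancel, so E = vB.
v = E/B = 3100/0.654 = 4740 m/s.
The result is independent of the particle's charge and mass.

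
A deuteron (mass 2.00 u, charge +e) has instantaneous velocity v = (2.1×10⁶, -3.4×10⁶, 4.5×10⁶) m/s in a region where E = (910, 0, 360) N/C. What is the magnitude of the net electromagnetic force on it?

Only an electric field acts, so F = qE = (1.602×10⁻¹⁹ C)·(910, 0, 360) = (1.46×10⁻¹⁶, 0, 5.77×10⁻¹⁷) N.
|F| = 1.57×10⁻¹⁶ N.

|F| ≈ 1.57×10⁻¹⁶ N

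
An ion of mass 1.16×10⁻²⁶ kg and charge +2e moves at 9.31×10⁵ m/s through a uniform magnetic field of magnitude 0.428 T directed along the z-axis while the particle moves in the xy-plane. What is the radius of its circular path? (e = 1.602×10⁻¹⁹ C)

r ≈ 0.0788 m

The magnetic force provides the centripetal force: |q|vB = mv²/r.
r = mv/(|q|B) = (1.16×10⁻²⁶)(9.31×10⁵)/((3.204×10⁻¹⁹)(0.428)) ≈ 0.0788 m.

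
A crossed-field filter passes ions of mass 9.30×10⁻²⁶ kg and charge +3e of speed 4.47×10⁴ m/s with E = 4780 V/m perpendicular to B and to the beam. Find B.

B = 0.107 T

Balance of forces in the selector: qE = qvB ⇒ B = E/v.
B = 4780/4.47×10⁴ = 0.107 T.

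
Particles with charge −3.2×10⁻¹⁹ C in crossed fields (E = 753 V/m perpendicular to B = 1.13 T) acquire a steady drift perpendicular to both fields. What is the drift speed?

In crossed fields the guiding centre drifts at v_d = |E×B|/B² = E/B, independent of charge and mass.
v_d = 753/1.13 = 666 m/s.

v_d ≈ 666 m/s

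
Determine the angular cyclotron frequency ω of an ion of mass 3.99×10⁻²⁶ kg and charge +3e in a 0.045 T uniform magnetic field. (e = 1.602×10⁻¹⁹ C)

ω ≈ 5.4×10⁵ rad/s

ω = |q|B/m.
ω = (4.806×10⁻¹⁹)(0.045)/3.99×10⁻²⁶ ≈ 5.4×10⁵ rad/s.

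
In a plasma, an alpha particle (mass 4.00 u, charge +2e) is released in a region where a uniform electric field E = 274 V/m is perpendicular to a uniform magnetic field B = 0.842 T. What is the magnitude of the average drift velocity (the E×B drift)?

v_d ≈ 325 m/s

The E×B drift speed is v_d = E/B.
v_d = 274/0.842 = 325 m/s.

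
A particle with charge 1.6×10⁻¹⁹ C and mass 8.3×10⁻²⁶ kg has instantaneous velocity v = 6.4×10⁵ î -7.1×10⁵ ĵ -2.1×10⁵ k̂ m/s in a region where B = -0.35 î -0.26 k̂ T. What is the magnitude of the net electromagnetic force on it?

|F| ≈ 6.27×10⁻¹⁴ N

v×B = (1.85×10⁵, 2.40×10⁵, -2.48×10⁵) N/C.
F = q v×B = (1.6×10⁻¹⁹ C)·(1.85×10⁵, 2.40×10⁵, -2.48×10⁵) = (2.95×10⁻¹⁴, 3.84×10⁻¹⁴, -3.98×10⁻¹⁴) N.
|F| = 6.27×10⁻¹⁴ N.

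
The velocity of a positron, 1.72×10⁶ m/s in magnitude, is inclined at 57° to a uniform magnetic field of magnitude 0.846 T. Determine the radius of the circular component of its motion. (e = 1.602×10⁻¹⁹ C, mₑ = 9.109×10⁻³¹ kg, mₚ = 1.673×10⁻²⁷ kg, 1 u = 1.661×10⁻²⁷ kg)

r ≈ 9.70×10⁻⁶ m

v⊥ = v sinθ = 1.72×10⁶·sin57° ≈ 1.443×10⁶ m/s.
r = m v⊥/(|q|B) = (9.109×10⁻³¹)(1.443×10⁶)/((1.602×10⁻¹⁹)(0.846)) ≈ 9.70×10⁻⁶ m.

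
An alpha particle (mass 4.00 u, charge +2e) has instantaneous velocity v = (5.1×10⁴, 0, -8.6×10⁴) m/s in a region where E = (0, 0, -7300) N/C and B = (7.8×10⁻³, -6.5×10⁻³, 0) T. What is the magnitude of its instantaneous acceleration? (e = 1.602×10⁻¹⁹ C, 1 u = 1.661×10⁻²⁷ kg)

v×B = (-559, -671, -332) N/C.
E + v×B = (-559, -671, -7630) N/C.
F = q(E + v×B) = (3.204×10⁻¹⁹ C)·(-559, -671, -7630) = (-1.79×10⁻¹⁶, -2.15×10⁻¹⁶, -2.45×10⁻¹⁵) N.
|a| = |F|/m = 2.461×10⁻¹⁵/6.644×10⁻²⁷ ≈ 3.70×10¹¹ m/s².

|a| ≈ 3.70×10¹¹ m/s²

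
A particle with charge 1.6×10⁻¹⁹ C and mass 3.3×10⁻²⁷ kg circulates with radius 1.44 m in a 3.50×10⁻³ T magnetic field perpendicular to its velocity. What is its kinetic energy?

KE ≈ 9.85×10⁻¹⁷ J

v = |q|Br/m, then KE = ½mv² = (qBr)²/(2m).
v = (1.6×10⁻¹⁹)(3.50×10⁻³)(1.44)/3.3×10⁻²⁷ ≈ 2.444×10⁵ m/s.
KE = ½(3.3×10⁻²⁷)(2.444×10⁵)² ≈ 9.85×10⁻¹⁷ J.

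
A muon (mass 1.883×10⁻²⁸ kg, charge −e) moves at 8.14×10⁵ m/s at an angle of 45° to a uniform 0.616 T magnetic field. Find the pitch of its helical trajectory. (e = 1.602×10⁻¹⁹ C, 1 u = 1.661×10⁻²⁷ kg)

v∥ = v cosθ = 8.14×10⁵·cos45° ≈ 5.756×10⁵ m/s.
T = 2πm/(|q|B) = 2π(1.883×10⁻²⁸)/((1.602×10⁻¹⁹)(0.616)) ≈ 1.199×10⁻⁸ s.
pitch = v∥ T = (5.756×10⁵)(1.199×10⁻⁸) ≈ 6.90×10⁻³ m.

p ≈ 6.90×10⁻³ m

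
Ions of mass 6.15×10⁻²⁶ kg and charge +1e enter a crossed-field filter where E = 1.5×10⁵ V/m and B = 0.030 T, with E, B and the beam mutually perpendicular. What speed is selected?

v = 5.0×10⁶ m/s

For undeflected motion the electric and magnetic forces balance: qE = qvB.
v = E/B = 1.5×10⁵/0.030 = 5.0×10⁶ m/s.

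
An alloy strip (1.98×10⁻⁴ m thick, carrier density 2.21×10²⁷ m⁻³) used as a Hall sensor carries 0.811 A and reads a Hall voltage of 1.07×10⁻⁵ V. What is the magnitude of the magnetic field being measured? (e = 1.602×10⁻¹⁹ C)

From V_H = IB/(n e t), B = V_H n e t / I.
B = (1.07×10⁻⁵)(2.21×10²⁷)(1.602×10⁻¹⁹)(1.98×10⁻⁴)/0.811 ≈ 0.925 T.

B ≈ 0.925 T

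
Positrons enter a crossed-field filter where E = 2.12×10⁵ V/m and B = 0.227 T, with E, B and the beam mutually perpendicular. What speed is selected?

Zero net Lorentz force requires |qE| = |q v×B|, i.e. E = vB.
v = E/B = 2.12×10⁵/0.227 = 9.34×10⁵ m/s.

v = 9.34×10⁵ m/s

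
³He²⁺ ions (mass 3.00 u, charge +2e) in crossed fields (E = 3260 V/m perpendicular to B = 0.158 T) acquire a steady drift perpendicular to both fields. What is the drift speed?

v_d ≈ 2.06×10⁴ m/s

The steady drift has the magnetic force balancing the electric force, so v_d = E/B.
v_d = 3260/0.158 = 2.06×10⁴ m/s.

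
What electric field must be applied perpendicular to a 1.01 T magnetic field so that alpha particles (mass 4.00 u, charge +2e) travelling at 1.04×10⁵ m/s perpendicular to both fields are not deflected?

E = 1.05×10⁵ V/m

For straight-line motion qE = qvB, so E = vB.
E = 1.04×10⁵ × 1.01 = 1.05×10⁵ V/m.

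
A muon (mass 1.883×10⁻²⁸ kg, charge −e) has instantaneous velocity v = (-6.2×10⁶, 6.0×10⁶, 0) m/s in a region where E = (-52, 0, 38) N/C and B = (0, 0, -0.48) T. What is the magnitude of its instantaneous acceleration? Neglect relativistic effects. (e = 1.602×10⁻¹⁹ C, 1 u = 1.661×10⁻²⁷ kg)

|a| ≈ 3.52×10¹⁵ m/s²

v×B = (-2.88×10⁶, -2.98×10⁶, 0) N/C.
E + v×B = (-2.88×10⁶, -2.98×10⁶, 38.0) N/C.
F = q(E + v×B) = (−1.602×10⁻¹⁹ C)·(-2.88×10⁶, -2.98×10⁶, 38.0) = (4.61×10⁻¹³, 4.77×10⁻¹³, -6.09×10⁻¹⁸) N.
|a| = |F|/m = 6.635×10⁻¹³/1.883×10⁻²⁸ ≈ 3.52×10¹⁵ m/s².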